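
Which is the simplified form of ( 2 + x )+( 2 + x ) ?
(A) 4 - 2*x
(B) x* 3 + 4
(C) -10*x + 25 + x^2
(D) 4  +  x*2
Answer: D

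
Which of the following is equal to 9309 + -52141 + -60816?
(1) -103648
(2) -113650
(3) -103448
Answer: 1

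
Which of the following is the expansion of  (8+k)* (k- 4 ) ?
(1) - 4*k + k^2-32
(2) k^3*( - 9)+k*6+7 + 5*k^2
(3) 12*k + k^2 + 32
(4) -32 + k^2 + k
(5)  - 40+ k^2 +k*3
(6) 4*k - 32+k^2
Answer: 6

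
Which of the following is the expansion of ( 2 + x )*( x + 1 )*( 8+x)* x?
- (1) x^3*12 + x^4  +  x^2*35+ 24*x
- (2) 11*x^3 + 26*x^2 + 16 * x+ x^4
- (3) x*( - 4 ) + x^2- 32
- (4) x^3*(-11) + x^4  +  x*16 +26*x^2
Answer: 2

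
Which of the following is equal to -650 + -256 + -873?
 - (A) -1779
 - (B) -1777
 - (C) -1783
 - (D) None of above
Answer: A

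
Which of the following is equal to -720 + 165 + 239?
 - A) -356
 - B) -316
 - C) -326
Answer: B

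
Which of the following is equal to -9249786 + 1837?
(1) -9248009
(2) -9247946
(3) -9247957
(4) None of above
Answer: 4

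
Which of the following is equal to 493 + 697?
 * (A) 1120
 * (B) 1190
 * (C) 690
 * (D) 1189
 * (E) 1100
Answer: B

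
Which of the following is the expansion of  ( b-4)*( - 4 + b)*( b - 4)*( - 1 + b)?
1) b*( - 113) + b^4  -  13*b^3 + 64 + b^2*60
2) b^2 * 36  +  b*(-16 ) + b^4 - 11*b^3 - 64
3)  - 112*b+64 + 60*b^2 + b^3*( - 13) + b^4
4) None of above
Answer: 3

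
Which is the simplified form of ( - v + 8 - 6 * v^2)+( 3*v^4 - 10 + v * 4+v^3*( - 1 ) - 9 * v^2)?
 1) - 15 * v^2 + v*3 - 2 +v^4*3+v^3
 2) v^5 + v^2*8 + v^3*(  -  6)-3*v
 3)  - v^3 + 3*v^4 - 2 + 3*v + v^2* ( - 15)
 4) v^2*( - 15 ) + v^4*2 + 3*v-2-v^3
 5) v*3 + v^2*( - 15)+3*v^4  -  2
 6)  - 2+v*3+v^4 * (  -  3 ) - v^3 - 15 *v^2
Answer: 3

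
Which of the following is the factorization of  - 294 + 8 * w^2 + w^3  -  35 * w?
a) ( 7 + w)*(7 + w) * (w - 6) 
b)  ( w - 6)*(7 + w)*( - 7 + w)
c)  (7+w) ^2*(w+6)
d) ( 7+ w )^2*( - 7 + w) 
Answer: a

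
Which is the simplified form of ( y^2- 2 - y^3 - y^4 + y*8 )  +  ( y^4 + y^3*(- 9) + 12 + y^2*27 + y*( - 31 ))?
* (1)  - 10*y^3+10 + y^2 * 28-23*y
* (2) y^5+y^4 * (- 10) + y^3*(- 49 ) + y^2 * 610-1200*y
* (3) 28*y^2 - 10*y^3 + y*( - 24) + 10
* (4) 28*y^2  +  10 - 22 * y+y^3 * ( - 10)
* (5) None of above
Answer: 1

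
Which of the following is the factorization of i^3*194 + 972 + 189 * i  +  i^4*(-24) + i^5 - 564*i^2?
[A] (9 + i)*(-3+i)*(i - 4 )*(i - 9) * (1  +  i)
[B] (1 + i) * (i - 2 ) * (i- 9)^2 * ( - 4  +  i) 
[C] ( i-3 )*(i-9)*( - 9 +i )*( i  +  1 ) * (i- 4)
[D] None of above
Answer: C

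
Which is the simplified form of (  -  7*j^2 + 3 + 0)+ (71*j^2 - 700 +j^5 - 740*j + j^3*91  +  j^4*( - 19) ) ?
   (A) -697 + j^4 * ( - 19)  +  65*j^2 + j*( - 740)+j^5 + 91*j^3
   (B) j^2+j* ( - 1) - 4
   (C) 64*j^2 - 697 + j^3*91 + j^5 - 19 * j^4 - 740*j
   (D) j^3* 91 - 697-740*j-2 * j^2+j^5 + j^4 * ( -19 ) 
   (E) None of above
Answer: C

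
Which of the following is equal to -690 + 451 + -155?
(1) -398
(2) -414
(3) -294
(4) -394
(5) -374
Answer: 4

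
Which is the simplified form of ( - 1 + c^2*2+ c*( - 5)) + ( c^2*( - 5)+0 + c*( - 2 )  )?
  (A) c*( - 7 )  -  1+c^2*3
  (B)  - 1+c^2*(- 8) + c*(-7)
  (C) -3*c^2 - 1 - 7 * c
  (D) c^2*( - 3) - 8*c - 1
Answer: C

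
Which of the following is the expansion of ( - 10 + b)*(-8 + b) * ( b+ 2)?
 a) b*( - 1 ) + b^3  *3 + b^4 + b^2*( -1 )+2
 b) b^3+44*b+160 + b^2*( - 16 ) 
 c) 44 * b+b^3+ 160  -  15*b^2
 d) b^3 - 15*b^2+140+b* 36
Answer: b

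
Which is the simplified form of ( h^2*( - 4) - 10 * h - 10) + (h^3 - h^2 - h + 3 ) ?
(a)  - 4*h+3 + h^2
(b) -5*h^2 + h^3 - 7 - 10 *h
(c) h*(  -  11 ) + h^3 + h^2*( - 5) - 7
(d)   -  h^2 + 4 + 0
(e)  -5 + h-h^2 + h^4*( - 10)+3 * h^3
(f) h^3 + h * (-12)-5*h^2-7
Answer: c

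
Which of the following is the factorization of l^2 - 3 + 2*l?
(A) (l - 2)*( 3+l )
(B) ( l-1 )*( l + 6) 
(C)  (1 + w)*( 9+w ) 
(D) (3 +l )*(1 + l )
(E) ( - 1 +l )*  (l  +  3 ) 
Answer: E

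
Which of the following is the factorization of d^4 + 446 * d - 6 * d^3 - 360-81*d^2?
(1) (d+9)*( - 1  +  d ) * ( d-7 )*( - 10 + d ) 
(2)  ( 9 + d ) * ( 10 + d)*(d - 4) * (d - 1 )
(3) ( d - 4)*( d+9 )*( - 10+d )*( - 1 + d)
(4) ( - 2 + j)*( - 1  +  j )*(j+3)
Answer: 3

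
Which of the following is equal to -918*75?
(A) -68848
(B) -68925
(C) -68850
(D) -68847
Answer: C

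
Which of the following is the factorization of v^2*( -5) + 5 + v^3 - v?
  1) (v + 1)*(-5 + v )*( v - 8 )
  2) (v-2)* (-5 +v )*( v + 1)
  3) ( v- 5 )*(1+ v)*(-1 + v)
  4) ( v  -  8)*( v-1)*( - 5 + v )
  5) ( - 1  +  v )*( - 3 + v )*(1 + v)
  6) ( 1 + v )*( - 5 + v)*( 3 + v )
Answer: 3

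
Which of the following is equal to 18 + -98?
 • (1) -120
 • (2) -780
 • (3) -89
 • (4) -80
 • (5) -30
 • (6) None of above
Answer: 4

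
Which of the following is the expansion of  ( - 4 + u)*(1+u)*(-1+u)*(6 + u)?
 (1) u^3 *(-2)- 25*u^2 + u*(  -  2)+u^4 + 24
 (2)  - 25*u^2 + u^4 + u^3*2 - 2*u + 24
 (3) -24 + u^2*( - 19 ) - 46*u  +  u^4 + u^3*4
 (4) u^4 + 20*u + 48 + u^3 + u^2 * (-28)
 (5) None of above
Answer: 2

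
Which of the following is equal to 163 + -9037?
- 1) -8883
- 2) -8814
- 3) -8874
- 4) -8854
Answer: 3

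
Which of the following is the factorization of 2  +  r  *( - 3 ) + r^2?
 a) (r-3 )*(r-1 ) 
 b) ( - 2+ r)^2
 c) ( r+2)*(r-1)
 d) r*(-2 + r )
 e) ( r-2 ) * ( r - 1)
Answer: e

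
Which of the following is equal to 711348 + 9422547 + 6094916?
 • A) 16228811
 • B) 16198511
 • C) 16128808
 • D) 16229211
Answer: A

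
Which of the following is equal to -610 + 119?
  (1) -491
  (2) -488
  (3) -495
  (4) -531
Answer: 1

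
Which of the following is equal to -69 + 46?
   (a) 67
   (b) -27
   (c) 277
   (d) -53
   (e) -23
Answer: e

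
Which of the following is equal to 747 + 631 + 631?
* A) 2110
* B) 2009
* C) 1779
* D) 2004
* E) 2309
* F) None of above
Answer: B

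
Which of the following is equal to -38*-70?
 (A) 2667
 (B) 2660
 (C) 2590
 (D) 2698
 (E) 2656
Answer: B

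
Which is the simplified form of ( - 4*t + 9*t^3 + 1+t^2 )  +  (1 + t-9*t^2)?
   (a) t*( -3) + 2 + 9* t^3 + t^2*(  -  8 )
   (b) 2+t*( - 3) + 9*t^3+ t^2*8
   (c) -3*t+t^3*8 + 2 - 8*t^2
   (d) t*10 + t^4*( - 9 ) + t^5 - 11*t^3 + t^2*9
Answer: a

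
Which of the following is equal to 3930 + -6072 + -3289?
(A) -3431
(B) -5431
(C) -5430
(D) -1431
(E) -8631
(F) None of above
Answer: B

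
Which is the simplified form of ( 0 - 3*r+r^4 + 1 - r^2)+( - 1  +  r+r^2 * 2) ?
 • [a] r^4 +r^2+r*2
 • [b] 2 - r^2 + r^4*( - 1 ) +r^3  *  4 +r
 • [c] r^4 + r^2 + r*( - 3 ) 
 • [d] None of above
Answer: d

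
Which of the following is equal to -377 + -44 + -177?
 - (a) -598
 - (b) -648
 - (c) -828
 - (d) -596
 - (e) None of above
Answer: a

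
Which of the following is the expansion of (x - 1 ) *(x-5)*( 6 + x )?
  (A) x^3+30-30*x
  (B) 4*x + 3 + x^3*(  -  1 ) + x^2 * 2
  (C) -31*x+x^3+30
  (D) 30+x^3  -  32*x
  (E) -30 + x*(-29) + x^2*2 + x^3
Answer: C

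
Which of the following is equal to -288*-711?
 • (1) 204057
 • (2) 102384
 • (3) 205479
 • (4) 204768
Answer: 4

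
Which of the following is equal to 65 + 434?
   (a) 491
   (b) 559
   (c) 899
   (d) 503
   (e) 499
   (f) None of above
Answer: e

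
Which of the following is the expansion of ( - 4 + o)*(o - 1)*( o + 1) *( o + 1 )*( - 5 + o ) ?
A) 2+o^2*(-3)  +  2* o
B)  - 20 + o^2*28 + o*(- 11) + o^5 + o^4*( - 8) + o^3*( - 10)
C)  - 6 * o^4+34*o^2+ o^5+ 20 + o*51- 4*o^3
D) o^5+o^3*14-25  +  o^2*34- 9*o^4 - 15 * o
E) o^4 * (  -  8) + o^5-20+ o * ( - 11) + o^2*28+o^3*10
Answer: E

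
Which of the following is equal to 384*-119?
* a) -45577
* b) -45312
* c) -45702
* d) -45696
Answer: d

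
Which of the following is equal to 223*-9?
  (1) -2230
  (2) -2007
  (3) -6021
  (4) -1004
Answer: 2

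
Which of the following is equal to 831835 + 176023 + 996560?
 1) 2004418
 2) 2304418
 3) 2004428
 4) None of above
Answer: 1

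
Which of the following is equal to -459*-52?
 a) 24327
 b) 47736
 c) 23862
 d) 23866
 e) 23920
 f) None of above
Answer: f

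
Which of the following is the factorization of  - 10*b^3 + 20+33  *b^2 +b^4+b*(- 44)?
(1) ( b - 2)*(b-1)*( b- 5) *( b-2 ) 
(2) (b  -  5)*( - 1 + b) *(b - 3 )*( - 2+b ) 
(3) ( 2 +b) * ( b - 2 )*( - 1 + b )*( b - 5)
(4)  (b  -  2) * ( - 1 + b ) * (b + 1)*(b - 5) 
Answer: 1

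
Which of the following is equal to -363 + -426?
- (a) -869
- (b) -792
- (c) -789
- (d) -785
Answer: c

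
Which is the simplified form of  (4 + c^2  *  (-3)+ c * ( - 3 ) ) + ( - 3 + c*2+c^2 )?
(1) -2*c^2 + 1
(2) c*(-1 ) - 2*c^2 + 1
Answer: 2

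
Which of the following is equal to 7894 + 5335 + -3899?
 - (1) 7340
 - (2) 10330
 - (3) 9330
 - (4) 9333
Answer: 3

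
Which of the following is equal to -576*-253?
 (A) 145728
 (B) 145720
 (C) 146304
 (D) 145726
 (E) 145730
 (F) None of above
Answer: A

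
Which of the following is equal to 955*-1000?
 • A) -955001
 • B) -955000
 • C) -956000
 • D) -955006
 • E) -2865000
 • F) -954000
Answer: B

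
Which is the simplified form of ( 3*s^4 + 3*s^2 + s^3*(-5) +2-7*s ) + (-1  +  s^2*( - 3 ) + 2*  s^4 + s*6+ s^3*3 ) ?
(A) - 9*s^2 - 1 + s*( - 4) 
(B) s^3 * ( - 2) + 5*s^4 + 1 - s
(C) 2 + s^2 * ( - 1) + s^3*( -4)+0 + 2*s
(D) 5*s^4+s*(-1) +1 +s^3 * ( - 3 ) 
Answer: B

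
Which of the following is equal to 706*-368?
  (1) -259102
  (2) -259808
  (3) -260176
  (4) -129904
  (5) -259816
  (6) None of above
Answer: 2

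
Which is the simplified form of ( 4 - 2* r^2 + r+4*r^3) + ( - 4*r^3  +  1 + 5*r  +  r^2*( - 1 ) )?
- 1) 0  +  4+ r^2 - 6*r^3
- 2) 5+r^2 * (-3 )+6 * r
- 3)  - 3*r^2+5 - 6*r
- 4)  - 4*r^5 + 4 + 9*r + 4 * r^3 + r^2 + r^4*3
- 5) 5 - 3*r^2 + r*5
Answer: 2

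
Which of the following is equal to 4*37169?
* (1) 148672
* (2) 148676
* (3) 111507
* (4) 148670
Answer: 2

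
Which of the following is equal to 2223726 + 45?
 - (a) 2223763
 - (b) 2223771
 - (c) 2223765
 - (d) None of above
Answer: b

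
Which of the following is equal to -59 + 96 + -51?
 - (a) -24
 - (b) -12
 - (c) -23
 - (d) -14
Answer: d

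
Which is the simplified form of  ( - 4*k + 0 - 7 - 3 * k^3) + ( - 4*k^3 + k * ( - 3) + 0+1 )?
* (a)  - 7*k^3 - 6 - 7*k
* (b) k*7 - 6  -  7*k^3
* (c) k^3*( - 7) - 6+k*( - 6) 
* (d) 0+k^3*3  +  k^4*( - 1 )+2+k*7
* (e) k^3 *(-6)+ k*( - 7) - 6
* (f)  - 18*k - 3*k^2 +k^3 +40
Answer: a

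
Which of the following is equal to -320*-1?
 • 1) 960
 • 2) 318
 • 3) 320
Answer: 3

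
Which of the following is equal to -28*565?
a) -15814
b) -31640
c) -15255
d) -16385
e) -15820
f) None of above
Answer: e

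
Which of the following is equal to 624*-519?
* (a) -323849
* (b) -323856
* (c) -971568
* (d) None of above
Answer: b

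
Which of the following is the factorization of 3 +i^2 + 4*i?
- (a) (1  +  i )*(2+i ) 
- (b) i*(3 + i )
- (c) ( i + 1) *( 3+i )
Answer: c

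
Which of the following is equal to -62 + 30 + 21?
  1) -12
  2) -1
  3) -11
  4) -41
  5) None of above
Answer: 3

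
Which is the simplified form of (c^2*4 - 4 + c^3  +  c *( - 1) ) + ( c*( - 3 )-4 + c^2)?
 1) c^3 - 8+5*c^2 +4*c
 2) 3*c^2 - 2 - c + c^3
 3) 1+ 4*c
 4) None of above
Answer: 4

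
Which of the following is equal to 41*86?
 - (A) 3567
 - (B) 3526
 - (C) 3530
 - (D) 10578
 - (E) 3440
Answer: B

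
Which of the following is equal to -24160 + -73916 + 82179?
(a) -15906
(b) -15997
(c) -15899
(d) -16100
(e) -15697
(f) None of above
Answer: f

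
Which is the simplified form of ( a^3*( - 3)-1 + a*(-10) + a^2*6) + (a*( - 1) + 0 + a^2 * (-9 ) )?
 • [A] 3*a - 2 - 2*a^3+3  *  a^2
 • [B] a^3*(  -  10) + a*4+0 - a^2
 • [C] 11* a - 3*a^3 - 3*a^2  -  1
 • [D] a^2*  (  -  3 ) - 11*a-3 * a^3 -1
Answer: D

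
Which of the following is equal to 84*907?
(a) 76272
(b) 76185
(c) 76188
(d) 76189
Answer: c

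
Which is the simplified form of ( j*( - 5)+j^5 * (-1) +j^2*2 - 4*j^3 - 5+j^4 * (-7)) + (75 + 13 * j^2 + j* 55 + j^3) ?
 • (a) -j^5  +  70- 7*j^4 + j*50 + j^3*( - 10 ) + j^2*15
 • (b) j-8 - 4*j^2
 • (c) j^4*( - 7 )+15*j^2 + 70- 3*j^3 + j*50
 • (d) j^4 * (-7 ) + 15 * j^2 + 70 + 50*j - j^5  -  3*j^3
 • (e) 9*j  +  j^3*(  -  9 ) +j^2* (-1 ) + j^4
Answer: d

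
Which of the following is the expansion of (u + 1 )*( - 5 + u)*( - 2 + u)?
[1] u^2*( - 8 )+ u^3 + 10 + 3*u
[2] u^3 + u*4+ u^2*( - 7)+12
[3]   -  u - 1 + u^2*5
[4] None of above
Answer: 4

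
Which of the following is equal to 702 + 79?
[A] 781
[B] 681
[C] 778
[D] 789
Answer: A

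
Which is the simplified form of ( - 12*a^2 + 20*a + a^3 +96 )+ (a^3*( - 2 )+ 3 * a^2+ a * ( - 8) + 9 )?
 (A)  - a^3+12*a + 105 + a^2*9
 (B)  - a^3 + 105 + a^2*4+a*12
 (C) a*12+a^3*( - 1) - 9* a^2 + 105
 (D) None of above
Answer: C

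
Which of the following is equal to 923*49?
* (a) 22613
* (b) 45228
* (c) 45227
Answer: c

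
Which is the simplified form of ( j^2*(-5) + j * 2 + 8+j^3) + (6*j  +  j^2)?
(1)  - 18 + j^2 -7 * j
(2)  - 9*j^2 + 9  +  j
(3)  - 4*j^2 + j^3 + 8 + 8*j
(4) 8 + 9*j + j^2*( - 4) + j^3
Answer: 3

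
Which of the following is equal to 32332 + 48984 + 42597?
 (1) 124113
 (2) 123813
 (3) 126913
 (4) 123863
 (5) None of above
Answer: 5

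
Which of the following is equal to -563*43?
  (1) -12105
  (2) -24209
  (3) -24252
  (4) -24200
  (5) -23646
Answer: 2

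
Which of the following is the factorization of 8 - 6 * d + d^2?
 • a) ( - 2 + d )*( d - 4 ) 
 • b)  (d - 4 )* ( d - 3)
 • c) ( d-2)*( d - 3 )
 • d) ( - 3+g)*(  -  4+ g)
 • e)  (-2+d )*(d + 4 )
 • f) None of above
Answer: a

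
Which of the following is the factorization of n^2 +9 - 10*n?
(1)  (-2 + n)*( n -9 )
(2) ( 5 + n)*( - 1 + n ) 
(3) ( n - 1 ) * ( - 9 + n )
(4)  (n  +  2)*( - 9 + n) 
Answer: 3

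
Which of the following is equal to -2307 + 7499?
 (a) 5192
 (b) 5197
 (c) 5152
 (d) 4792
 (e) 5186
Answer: a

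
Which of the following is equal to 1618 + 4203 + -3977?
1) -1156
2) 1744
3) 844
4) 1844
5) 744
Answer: 4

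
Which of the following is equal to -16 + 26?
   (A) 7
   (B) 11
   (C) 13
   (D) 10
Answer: D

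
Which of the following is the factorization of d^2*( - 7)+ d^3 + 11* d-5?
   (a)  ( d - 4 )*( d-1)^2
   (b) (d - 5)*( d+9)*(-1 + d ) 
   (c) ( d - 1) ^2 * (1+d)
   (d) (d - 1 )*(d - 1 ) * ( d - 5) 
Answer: d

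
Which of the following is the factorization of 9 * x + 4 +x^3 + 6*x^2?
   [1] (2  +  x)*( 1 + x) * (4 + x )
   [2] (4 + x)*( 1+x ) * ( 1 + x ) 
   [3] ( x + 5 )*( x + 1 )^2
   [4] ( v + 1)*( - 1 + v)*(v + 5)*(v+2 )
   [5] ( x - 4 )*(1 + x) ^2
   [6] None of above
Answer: 2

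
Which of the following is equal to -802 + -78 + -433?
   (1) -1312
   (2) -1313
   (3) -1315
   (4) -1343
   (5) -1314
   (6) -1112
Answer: 2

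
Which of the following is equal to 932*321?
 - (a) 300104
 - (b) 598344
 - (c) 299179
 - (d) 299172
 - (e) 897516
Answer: d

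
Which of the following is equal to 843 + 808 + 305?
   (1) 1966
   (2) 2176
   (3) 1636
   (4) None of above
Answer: 4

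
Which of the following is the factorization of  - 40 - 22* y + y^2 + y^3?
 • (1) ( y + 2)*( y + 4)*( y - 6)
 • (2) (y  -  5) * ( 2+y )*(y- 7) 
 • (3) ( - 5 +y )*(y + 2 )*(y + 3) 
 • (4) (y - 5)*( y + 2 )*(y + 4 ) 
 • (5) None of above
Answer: 4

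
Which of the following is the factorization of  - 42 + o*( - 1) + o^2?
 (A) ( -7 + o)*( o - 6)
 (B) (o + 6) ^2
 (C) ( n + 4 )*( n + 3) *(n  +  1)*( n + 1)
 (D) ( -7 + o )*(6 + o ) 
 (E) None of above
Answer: D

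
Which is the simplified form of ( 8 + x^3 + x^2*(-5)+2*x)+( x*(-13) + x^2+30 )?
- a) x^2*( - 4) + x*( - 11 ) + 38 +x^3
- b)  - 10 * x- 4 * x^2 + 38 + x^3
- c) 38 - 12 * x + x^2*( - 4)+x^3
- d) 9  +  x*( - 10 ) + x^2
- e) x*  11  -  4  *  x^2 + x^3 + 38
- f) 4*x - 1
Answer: a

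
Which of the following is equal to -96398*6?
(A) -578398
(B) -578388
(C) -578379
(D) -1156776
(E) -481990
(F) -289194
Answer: B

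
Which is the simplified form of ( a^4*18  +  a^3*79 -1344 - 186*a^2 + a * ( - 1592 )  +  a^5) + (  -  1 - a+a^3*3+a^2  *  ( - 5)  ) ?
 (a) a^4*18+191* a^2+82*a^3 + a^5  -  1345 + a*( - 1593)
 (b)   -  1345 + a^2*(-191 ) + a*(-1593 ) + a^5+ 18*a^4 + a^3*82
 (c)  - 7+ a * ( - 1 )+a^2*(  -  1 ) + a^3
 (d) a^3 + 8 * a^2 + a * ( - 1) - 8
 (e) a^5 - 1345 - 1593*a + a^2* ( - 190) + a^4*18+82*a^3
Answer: b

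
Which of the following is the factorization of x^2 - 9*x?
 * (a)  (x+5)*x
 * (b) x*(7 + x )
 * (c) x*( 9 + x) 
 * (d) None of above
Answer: d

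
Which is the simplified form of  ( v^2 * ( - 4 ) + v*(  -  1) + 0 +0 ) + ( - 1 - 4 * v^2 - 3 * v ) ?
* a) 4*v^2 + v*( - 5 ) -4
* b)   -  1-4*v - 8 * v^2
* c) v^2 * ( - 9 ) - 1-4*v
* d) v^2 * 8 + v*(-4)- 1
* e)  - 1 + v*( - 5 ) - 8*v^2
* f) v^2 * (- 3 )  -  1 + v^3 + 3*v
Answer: b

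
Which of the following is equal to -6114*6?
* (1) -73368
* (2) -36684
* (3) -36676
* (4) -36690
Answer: 2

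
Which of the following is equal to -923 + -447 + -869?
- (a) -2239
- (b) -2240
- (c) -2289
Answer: a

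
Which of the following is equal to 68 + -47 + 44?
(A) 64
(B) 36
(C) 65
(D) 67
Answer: C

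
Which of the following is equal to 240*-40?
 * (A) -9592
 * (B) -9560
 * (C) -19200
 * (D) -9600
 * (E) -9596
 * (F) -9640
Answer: D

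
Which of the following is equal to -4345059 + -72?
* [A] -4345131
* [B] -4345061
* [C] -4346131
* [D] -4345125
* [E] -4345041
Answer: A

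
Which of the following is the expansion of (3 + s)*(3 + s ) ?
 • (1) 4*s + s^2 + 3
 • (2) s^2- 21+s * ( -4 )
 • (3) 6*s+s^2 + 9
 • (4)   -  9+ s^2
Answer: 3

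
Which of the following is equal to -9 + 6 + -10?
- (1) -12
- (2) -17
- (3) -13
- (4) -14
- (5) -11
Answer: 3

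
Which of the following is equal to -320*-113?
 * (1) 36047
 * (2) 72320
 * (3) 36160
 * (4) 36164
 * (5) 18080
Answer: 3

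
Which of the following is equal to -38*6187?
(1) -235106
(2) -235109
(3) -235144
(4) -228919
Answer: 1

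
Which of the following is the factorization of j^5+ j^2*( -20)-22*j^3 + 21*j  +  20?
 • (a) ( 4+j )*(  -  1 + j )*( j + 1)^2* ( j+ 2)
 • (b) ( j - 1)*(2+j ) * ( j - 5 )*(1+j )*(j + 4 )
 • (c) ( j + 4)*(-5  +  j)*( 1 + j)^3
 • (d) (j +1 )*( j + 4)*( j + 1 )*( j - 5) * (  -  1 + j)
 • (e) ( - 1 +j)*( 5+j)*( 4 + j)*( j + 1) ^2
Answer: d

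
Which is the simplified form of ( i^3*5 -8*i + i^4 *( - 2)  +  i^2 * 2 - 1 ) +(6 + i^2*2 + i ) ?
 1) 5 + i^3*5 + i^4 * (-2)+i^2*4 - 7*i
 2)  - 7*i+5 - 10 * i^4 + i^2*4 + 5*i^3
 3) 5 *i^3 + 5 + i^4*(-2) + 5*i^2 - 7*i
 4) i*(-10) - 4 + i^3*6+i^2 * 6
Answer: 1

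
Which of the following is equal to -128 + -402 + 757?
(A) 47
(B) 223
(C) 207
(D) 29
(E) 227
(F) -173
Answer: E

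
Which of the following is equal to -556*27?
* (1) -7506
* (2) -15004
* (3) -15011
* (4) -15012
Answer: 4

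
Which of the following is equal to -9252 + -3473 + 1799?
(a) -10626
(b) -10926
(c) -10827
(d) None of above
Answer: b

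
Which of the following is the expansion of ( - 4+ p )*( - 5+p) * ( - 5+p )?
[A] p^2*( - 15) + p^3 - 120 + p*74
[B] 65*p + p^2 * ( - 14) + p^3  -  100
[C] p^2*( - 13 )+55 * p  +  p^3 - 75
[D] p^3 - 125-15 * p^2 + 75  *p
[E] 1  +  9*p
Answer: B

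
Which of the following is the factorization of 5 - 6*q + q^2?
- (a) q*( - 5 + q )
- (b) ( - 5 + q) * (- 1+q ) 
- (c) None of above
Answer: b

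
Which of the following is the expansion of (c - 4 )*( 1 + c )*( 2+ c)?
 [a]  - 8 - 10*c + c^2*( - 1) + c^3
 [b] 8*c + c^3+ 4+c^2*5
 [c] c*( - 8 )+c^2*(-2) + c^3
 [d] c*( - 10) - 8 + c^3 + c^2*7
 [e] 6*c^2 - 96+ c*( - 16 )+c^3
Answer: a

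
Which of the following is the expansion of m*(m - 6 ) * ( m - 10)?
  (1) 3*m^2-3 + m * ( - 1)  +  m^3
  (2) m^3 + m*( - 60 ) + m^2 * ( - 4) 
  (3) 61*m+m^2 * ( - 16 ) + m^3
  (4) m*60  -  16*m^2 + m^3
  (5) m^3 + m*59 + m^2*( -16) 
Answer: 4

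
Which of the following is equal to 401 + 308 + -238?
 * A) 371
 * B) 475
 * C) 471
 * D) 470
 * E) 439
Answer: C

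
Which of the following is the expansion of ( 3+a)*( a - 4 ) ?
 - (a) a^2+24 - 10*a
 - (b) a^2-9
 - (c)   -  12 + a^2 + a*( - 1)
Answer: c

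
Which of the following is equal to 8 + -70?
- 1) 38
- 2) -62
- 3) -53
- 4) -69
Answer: 2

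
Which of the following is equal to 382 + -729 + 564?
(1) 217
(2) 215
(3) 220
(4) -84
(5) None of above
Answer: 1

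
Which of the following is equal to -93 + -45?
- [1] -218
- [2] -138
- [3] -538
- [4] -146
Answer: 2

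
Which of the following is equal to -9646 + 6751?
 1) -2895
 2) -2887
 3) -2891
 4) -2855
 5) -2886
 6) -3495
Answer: 1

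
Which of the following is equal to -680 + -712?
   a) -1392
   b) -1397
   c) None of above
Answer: a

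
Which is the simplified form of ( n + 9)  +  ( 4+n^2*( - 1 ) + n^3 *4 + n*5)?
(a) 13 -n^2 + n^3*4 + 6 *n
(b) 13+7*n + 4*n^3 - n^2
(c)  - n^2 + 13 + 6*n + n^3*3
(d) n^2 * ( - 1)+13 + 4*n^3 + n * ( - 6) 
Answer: a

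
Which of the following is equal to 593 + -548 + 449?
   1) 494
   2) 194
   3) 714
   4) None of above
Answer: 1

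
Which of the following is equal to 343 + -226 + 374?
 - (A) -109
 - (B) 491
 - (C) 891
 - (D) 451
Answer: B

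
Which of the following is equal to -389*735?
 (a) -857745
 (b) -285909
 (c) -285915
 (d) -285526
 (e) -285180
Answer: c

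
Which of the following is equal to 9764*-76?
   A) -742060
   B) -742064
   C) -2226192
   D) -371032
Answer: B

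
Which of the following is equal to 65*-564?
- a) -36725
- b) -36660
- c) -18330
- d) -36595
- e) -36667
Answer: b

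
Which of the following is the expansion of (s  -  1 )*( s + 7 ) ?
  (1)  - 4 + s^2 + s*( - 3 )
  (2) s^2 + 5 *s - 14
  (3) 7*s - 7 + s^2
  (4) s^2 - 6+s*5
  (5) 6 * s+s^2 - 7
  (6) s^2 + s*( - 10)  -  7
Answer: 5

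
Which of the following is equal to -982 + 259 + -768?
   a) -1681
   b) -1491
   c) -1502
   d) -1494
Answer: b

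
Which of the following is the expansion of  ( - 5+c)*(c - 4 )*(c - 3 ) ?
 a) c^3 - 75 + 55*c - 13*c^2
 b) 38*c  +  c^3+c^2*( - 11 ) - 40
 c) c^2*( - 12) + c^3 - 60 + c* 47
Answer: c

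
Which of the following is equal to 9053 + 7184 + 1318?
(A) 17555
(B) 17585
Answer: A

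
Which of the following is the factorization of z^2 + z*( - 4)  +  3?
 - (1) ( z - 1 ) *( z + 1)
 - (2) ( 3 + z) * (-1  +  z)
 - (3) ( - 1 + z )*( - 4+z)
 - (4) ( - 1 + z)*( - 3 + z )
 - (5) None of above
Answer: 4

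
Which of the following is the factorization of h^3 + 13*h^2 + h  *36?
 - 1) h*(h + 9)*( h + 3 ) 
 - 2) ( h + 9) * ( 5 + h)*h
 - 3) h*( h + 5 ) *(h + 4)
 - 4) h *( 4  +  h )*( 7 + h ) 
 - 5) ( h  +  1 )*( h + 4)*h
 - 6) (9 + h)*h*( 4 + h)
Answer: 6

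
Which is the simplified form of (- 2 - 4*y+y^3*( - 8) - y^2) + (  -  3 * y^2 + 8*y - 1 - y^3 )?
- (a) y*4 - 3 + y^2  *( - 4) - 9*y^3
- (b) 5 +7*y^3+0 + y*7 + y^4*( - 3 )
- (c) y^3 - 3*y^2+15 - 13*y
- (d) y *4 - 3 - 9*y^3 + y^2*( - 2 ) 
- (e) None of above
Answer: a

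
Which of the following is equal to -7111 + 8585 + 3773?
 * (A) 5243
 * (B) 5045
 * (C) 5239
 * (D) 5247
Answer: D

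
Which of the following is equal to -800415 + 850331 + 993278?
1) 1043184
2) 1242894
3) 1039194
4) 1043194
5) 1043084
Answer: 4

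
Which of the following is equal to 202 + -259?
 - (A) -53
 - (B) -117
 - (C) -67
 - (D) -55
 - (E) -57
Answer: E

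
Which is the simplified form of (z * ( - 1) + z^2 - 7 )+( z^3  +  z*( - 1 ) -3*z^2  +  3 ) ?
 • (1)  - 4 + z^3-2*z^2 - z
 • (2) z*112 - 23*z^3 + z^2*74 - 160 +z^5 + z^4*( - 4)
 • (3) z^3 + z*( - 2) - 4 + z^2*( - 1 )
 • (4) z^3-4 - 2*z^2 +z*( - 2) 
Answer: 4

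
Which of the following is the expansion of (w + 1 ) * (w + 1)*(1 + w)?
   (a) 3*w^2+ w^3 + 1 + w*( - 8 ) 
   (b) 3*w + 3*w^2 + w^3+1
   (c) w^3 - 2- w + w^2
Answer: b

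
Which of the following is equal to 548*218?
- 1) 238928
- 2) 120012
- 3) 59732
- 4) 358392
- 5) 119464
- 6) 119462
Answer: 5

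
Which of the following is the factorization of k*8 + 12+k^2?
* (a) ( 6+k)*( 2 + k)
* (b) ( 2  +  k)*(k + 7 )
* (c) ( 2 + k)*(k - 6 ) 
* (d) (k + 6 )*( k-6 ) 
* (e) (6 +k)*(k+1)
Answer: a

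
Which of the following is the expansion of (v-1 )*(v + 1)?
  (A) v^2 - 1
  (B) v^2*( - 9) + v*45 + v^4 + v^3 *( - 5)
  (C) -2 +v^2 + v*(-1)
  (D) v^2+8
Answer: A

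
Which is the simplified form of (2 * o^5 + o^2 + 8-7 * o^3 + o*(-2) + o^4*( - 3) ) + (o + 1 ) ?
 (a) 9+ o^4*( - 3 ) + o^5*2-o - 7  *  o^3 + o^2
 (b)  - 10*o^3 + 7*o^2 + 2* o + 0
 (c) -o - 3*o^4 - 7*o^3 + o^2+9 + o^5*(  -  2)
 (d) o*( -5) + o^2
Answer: a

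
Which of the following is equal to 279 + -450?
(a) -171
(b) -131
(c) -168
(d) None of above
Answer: a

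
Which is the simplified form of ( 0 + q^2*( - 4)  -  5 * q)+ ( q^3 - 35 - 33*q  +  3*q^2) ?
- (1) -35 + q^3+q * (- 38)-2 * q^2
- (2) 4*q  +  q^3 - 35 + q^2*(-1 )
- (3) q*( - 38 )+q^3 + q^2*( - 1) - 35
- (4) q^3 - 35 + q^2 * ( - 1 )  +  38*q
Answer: 3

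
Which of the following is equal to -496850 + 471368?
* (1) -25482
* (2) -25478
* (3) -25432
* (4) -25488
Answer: 1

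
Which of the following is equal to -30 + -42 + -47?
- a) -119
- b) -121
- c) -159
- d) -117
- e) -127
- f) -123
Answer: a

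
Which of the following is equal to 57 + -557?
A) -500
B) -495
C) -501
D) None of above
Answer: A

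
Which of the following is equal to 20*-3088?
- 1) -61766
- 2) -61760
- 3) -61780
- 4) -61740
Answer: 2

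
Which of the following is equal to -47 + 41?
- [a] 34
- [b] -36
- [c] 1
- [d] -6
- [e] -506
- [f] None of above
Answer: d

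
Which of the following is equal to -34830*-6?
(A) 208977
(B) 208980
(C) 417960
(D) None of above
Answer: B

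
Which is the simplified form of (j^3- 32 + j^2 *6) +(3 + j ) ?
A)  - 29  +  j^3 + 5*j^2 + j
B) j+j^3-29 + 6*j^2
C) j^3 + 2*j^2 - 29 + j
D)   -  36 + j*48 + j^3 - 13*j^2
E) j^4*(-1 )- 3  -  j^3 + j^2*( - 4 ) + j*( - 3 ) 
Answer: B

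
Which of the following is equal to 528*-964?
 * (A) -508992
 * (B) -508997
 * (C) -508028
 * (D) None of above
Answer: A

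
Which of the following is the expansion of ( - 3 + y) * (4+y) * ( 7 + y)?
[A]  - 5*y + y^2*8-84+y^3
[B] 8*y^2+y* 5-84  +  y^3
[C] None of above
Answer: A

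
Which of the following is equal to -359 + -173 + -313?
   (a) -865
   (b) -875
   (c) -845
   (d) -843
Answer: c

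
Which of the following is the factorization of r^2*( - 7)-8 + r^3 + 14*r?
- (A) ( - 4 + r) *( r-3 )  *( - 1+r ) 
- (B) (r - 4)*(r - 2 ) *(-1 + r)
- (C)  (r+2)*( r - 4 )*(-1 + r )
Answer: B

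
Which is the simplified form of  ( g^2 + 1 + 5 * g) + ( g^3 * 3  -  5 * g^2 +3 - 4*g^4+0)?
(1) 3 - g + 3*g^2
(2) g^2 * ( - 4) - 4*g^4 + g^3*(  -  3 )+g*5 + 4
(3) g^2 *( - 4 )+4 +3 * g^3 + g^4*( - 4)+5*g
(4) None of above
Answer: 3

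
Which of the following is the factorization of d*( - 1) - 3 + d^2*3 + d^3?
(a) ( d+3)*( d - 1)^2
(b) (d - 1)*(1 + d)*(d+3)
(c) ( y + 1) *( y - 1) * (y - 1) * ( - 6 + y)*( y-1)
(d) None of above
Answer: b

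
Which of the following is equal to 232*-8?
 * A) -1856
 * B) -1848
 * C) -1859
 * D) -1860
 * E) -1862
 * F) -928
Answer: A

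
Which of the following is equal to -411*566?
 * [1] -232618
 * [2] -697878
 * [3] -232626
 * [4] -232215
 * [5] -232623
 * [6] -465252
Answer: 3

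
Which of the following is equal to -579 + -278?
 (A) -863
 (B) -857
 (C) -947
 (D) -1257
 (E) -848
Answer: B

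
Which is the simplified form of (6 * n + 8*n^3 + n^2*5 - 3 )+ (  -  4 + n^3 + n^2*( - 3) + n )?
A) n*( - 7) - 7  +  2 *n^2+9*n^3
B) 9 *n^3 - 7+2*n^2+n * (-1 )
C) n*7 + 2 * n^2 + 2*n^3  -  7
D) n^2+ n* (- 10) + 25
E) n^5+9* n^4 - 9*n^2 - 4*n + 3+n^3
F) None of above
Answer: F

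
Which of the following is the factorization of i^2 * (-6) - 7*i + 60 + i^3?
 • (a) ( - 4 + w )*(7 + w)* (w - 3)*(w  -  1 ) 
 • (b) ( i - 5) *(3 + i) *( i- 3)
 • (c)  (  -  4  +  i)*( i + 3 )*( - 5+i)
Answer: c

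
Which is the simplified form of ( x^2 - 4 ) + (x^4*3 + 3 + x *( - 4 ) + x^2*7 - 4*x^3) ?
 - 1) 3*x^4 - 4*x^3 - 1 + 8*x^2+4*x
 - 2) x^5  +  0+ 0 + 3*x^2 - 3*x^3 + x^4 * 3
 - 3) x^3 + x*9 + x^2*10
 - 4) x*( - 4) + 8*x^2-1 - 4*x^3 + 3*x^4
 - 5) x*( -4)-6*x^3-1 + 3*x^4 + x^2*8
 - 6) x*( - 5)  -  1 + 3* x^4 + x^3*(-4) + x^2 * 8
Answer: 4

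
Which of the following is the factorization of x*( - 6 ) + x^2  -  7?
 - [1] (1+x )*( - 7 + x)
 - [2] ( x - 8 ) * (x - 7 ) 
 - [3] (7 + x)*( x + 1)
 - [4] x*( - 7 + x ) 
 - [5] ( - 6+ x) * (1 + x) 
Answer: 1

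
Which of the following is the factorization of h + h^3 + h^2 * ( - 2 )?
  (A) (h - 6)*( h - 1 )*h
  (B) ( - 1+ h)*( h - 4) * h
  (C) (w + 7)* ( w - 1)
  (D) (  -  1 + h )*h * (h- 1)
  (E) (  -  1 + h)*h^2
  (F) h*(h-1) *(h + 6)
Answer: D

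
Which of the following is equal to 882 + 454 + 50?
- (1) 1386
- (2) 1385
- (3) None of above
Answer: 1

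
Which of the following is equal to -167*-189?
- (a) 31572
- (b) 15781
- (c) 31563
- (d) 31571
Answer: c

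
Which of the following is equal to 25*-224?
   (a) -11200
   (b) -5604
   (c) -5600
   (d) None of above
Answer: c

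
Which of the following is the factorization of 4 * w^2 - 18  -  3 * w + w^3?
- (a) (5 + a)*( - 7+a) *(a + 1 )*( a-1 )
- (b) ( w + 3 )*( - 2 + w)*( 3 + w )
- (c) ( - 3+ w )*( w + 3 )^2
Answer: b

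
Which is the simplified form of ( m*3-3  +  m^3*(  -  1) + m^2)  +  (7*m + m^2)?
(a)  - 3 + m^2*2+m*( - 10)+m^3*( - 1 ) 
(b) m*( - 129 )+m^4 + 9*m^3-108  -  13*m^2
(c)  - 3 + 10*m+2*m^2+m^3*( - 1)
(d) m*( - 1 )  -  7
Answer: c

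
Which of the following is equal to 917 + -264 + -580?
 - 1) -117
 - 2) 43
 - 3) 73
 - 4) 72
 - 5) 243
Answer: 3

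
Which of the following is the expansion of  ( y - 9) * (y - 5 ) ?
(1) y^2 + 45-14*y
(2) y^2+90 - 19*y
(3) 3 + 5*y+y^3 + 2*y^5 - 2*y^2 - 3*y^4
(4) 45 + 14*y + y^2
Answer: 1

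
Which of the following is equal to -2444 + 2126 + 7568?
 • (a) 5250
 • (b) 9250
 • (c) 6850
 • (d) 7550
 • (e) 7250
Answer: e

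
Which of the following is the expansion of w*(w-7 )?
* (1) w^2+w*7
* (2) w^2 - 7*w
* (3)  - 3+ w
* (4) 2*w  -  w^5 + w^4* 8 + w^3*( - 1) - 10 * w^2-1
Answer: 2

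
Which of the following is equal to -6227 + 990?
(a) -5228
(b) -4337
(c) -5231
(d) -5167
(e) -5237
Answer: e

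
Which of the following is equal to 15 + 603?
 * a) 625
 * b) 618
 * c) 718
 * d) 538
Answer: b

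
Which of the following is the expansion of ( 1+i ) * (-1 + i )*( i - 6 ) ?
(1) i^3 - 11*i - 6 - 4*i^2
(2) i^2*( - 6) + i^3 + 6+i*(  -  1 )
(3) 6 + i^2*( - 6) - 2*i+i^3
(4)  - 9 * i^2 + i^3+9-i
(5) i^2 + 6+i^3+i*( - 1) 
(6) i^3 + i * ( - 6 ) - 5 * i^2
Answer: 2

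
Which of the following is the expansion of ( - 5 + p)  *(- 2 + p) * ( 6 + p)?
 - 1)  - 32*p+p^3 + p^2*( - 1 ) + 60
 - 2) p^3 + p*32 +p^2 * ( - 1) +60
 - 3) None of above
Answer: 1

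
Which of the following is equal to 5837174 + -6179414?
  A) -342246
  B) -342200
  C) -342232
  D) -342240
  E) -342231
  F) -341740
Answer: D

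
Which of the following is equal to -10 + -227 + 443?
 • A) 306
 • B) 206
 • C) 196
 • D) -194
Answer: B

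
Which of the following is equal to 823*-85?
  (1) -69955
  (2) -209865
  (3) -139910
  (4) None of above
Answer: 1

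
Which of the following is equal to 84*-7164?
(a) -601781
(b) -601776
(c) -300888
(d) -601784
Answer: b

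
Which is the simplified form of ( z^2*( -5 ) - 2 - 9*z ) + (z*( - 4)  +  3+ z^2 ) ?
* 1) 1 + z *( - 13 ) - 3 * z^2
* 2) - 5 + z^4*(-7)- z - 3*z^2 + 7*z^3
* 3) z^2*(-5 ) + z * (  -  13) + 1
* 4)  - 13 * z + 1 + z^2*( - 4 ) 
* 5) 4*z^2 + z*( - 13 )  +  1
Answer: 4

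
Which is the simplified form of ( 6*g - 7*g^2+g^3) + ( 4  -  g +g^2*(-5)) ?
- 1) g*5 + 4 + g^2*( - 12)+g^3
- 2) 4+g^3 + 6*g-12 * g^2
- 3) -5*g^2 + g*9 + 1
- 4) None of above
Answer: 1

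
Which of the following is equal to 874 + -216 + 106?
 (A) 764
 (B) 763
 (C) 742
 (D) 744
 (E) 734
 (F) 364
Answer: A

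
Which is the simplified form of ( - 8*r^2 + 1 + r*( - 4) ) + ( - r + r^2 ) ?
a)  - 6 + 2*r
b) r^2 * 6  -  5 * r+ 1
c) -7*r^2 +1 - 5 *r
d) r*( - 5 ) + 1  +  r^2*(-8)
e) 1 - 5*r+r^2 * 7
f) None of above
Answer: c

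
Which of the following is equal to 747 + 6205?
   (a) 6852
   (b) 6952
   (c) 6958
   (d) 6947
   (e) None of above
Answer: b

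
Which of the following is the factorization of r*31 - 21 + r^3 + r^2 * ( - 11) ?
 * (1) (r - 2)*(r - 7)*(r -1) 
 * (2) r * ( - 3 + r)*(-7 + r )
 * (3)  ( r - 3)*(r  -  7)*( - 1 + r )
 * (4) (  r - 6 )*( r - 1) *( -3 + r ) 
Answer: 3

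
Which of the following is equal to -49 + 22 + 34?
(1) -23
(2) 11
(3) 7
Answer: 3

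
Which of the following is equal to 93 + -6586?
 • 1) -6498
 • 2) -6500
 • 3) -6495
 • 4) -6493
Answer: 4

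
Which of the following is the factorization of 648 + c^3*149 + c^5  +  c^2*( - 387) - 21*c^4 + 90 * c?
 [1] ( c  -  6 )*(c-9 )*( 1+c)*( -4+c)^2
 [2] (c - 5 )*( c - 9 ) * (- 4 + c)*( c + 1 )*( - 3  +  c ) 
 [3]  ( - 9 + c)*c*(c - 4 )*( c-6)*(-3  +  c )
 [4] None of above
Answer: 4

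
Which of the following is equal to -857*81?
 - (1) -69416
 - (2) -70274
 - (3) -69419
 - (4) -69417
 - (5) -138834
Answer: 4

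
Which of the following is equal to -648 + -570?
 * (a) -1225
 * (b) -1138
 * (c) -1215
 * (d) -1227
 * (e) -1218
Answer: e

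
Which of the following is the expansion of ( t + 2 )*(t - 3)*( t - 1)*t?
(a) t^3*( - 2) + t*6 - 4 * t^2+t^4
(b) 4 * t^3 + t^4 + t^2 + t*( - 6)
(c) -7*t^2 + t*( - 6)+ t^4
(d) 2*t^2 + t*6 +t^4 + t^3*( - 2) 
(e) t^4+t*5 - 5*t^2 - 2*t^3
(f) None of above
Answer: f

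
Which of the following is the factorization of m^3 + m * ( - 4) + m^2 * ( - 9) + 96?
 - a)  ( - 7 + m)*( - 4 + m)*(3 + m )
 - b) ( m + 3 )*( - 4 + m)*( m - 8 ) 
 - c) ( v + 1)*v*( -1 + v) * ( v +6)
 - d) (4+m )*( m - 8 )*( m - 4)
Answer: b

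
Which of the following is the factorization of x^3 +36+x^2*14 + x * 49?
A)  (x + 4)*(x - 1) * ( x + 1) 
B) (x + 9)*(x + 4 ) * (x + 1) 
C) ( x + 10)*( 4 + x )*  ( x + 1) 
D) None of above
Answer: B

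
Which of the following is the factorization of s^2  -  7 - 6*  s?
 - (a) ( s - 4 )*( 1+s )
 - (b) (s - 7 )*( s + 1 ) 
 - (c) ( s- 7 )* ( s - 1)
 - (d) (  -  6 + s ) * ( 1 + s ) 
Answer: b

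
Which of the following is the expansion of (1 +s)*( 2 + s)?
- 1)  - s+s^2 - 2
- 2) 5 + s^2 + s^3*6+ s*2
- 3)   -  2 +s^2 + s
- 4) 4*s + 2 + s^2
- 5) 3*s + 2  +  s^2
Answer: 5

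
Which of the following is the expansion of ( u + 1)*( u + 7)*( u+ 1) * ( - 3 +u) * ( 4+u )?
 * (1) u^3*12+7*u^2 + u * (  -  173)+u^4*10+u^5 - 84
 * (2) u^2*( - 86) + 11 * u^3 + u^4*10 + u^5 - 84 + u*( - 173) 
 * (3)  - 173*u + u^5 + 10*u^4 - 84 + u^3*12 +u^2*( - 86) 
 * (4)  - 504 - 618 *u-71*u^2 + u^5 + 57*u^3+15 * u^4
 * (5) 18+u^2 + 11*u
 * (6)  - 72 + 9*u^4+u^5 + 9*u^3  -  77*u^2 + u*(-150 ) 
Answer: 3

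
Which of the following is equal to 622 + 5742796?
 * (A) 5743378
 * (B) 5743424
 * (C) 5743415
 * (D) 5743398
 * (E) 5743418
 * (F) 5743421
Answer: E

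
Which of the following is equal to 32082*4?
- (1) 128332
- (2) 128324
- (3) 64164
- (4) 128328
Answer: 4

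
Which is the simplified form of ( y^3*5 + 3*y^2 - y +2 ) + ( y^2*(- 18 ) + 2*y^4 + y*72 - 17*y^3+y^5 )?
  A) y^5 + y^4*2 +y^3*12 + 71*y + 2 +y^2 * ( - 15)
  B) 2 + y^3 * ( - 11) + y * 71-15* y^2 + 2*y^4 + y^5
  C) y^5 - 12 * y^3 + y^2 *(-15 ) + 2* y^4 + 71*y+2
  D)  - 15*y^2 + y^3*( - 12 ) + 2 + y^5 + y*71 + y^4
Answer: C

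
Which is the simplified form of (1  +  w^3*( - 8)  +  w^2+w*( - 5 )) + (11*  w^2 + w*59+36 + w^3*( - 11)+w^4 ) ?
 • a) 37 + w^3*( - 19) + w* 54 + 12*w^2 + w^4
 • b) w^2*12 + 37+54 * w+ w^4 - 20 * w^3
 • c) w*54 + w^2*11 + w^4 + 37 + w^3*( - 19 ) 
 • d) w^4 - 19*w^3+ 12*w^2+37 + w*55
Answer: a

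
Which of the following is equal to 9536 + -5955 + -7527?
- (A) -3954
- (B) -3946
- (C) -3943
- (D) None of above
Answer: B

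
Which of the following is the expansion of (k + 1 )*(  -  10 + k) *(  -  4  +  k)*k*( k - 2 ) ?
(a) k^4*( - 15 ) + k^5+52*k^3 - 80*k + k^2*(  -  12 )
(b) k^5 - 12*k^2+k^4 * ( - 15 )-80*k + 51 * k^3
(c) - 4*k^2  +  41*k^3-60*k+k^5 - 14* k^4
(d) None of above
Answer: a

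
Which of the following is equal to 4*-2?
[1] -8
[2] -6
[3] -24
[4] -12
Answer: 1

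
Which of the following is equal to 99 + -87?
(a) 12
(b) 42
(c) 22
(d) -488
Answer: a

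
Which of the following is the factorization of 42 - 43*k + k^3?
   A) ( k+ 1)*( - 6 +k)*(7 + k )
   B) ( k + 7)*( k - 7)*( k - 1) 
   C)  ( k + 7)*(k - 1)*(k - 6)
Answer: C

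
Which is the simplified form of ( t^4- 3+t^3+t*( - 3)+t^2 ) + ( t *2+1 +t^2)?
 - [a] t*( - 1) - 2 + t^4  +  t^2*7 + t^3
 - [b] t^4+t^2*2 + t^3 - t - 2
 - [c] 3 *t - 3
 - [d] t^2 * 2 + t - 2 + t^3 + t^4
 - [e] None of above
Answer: b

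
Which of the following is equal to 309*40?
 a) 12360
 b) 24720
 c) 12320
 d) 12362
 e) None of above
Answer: a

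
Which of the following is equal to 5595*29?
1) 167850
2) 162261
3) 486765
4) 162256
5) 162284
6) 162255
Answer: 6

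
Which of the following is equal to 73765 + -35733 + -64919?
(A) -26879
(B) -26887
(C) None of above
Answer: B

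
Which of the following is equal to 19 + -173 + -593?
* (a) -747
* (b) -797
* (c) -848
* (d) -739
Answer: a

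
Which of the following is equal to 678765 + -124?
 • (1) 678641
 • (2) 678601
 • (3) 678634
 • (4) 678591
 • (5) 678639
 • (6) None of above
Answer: 1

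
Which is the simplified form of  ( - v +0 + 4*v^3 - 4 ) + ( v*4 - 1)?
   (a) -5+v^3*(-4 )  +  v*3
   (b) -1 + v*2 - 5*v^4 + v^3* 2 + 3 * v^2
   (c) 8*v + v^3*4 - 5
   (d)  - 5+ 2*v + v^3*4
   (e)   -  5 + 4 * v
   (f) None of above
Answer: f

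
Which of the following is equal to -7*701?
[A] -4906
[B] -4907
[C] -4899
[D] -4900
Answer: B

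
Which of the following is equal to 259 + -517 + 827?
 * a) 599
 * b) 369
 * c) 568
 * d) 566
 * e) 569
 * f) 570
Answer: e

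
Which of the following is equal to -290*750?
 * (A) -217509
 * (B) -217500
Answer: B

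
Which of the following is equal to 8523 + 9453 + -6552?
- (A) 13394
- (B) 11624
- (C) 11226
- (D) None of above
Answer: D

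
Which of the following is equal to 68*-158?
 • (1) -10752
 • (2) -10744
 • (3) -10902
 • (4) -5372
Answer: 2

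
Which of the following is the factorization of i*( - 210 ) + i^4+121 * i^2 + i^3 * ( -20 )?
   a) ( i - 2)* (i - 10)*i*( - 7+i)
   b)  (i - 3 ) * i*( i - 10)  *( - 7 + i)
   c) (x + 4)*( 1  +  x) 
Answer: b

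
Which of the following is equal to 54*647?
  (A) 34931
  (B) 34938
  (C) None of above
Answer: B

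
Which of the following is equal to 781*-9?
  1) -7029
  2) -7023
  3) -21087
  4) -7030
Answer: 1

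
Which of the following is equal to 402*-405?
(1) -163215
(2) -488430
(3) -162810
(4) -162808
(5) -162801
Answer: 3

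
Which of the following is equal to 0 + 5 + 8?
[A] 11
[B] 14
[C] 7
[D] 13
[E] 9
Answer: D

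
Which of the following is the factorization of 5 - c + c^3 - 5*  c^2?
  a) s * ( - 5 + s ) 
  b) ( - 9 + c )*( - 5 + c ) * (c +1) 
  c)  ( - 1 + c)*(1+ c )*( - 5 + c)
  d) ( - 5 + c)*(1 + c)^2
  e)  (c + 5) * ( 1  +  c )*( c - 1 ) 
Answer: c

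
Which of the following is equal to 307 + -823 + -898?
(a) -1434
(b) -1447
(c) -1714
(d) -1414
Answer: d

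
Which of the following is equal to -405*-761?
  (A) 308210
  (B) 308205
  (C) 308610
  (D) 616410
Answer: B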